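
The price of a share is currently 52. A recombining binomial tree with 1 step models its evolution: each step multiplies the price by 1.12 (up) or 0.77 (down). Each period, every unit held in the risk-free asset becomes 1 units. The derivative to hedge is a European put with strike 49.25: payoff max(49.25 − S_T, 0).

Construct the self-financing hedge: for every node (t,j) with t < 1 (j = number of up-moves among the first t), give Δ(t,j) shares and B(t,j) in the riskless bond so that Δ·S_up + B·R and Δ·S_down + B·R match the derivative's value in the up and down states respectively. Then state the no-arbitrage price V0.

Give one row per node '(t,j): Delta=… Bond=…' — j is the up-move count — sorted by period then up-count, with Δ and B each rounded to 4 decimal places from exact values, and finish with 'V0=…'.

Risk-neutral probability p* = (R−d)/(u−d) = (1−0.77)/(1.12−0.77) = 0.6571.
Payoff layer (t=1): V(1,0)=9.2100, V(1,1)=0.0000
  t=0,j=0: stock 52.0000 → up 58.2400 (V=0.0000), down 40.0400 (V=9.2100). Price 3.1577; hedge Δ=-0.5060, bond B=29.4720.
Check: Δ(0,0)·S0 + B(0,0) = 3.1577 = V0.

(0,0): Delta=-0.5060 Bond=29.4720
V0=3.1577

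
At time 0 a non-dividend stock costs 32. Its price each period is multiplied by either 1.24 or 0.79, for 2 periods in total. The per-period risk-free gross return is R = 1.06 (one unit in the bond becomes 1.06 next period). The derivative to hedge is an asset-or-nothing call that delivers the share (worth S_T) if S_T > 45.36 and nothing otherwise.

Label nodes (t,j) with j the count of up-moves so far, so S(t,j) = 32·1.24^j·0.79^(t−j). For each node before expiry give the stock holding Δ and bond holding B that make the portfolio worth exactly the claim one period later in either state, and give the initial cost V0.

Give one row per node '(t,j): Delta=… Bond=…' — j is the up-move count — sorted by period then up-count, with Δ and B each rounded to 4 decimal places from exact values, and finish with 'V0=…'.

Risk-neutral probability p* = (R−d)/(u−d) = (1.06−0.79)/(1.24−0.79) = 0.6000.
Payoff layer (t=2): V(2,0)=0.0000, V(2,1)=0.0000, V(2,2)=49.2032
(1,0): S=25.2800. Δ = (V_up−V_dn)/(S_up−S_dn) = (0.0000−0.0000)/(31.3472−19.9712) = 0.0000. V = [p*·0.0000 + (1−p*)·0.0000]/1.06 = 0.0000. B = V − Δ·S = 0.0000.
(1,1): S=39.6800. Δ = (V_up−V_dn)/(S_up−S_dn) = (49.2032−0.0000)/(49.2032−31.3472) = 2.7556. V = [p*·49.2032 + (1−p*)·0.0000]/1.06 = 27.8509. B = V − Δ·S = -81.4896.
(0,0): S=32.0000. Δ = (V_up−V_dn)/(S_up−S_dn) = (27.8509−0.0000)/(39.6800−25.2800) = 1.9341. V = [p*·27.8509 + (1−p*)·0.0000]/1.06 = 15.7646. B = V − Δ·S = -46.1262.
Each (Δ,B) replicates both successor values, so the strategy is self-financing and V0 is arbitrage-free.

(0,0): Delta=1.9341 Bond=-46.1262
(1,0): Delta=0.0000 Bond=0.0000
(1,1): Delta=2.7556 Bond=-81.4896
V0=15.7646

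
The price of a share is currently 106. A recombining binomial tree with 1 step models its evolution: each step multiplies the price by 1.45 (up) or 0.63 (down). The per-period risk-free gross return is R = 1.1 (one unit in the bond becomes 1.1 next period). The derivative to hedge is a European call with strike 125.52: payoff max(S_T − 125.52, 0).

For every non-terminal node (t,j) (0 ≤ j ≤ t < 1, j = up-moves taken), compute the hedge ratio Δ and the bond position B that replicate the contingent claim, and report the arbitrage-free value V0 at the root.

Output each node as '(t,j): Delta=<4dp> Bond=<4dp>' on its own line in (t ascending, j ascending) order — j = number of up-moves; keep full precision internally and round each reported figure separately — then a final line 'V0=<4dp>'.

(0,0): Delta=0.3242 Bond=-19.6823
V0=14.6836

Under the risk-neutral measure, an up-move has probability p* = (R−d)/(u−d) = 0.5732 and values discount at R = 1.1.
At expiry t=1: V(1,0)=0.0000, V(1,1)=28.1800
  t=0,j=0: stock 106.0000 → up 153.7000 (V=28.1800), down 66.7800 (V=0.0000). Price 14.6836; hedge Δ=0.3242, bond B=-19.6823.
The time-0 hedge costs 14.6836, which is the no-arbitrage price.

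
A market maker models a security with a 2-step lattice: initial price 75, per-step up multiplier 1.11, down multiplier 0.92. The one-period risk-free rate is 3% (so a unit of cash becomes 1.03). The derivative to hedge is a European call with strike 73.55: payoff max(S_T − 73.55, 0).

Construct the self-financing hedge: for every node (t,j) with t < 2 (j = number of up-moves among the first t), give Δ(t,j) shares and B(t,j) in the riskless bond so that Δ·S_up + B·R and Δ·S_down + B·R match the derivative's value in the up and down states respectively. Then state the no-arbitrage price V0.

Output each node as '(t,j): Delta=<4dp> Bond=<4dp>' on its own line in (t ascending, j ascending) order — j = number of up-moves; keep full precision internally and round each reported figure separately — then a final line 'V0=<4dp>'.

(0,0): Delta=0.7111 Bond=-45.9793
(1,0): Delta=0.2319 Bond=-14.2913
(1,1): Delta=1.0000 Bond=-71.4078
V0=7.3549

Since d<R<u, set p* = (R−d)/(u−d) = 0.5789; price each node as the discounted p*-expectation of its children.
Terminal payoffs: V(2,0)=0.0000, V(2,1)=3.0400, V(2,2)=18.8575
(1,0): S=69.0000. Δ = (V_up−V_dn)/(S_up−S_dn) = (3.0400−0.0000)/(76.5900−63.4800) = 0.2319. V = [p*·3.0400 + (1−p*)·0.0000]/1.03 = 1.7087. B = V − Δ·S = -14.2913.
(1,1): S=83.2500. Δ = (V_up−V_dn)/(S_up−S_dn) = (18.8575−3.0400)/(92.4075−76.5900) = 1.0000. V = [p*·18.8575 + (1−p*)·3.0400]/1.03 = 11.8422. B = V − Δ·S = -71.4078.
(0,0): S=75.0000. Δ = (V_up−V_dn)/(S_up−S_dn) = (11.8422−1.7087)/(83.2500−69.0000) = 0.7111. V = [p*·11.8422 + (1−p*)·1.7087]/1.03 = 7.3549. B = V − Δ·S = -45.9793.
Each (Δ,B) replicates both successor values, so the strategy is self-financing and V0 is arbitrage-free.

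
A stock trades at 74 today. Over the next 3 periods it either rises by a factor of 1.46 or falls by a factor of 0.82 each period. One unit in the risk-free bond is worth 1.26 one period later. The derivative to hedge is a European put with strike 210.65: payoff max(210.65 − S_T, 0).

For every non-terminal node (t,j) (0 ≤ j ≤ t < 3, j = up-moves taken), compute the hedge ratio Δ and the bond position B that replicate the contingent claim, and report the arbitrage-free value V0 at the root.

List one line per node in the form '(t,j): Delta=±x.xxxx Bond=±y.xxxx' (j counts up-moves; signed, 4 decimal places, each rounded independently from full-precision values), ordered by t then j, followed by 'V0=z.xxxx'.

(0,0): Delta=-0.8765 Bond=99.3570
(1,0): Delta=-1.0000 Bond=132.6846
(1,1): Delta=-0.8450 Bond=121.7831
(2,0): Delta=-1.0000 Bond=167.1825
(2,1): Delta=-1.0000 Bond=167.1825
(2,2): Delta=-0.8054 Bond=147.2031
V0=34.4969

Since d<R<u, set p* = (R−d)/(u−d) = 0.6875; price each node as the discounted p*-expectation of its children.
Payoff layer (t=3): V(3,0)=169.8488, V(3,1)=138.0039, V(3,2)=81.3045, V(3,3)=0.0000
  t=2,j=0: stock 49.7576 → up 72.6461 (V=138.0039), down 40.8012 (V=169.8488). Price 117.4249; hedge Δ=-1.0000, bond B=167.1825.
  t=2,j=1: stock 88.5928 → up 129.3455 (V=81.3045), down 72.6461 (V=138.0039). Price 78.5897; hedge Δ=-1.0000, bond B=167.1825.
  t=2,j=2: stock 157.7384 → up 230.2981 (V=0.0000), down 129.3455 (V=81.3045). Price 20.1648; hedge Δ=-0.8054, bond B=147.2031.
  t=1,j=0: stock 60.6800 → up 88.5928 (V=78.5897), down 49.7576 (V=117.4249). Price 72.0046; hedge Δ=-1.0000, bond B=132.6846.
  t=1,j=1: stock 108.0400 → up 157.7384 (V=20.1648), down 88.5928 (V=78.5897). Price 30.4941; hedge Δ=-0.8450, bond B=121.7831.
  t=0,j=0: stock 74.0000 → up 108.0400 (V=30.4941), down 60.6800 (V=72.0046). Price 34.4969; hedge Δ=-0.8765, bond B=99.3570.
Check: Δ(0,0)·S0 + B(0,0) = 34.4969 = V0.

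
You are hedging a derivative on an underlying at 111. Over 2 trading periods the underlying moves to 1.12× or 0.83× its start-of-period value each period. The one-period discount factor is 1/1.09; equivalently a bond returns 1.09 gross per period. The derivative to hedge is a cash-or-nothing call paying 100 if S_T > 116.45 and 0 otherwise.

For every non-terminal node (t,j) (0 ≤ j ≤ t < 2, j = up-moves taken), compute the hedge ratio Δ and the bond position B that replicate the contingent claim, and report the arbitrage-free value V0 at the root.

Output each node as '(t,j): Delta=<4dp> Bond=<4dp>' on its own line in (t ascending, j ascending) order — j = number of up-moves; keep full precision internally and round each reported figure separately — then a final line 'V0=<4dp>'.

(0,0): Delta=2.5552 Bond=-215.9745
(1,0): Delta=0.0000 Bond=0.0000
(1,1): Delta=2.7737 Bond=-262.5751
V0=67.6547

Under the risk-neutral measure, an up-move has probability p* = (R−d)/(u−d) = 0.8966 and values discount at R = 1.09.
Terminal payoffs: V(2,0)=0.0000, V(2,1)=0.0000, V(2,2)=100.0000
Node (1,0) S=92.1300: V=(p*·0.0000+(1−p*)·0.0000)/1.09=0.0000; Δ=(0.0000−0.0000)/(103.1856−76.4679)=0.0000; B=V−Δ·S=0.0000
Node (1,1) S=124.3200: V=(p*·100.0000+(1−p*)·0.0000)/1.09=82.2525; Δ=(100.0000−0.0000)/(139.2384−103.1856)=2.7737; B=V−Δ·S=-262.5751
Node (0,0) S=111.0000: V=(p*·82.2525+(1−p*)·0.0000)/1.09=67.6547; Δ=(82.2525−0.0000)/(124.3200−92.1300)=2.5552; B=V−Δ·S=-215.9745
Each (Δ,B) replicates both successor values, so the strategy is self-financing and V0 is arbitrage-free.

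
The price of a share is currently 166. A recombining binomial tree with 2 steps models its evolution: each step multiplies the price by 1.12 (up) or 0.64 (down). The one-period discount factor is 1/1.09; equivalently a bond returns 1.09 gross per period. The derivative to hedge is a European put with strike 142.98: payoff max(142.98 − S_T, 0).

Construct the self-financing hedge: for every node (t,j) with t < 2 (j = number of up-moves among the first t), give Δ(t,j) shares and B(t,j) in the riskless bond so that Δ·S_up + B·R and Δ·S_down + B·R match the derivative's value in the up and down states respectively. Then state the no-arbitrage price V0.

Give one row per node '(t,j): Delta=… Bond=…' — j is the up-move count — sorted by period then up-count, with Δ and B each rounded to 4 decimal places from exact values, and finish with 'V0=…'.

(0,0): Delta=-0.2957 Bond=51.6935
(1,0): Delta=-1.0000 Bond=131.1743
(1,1): Delta=-0.2688 Bond=51.3573
V0=2.6129

Risk-neutral probability p* = (R−d)/(u−d) = (1.09−0.64)/(1.12−0.64) = 0.9375.
Terminal values V(2,·): V(2,0)=74.9864, V(2,1)=23.9912, V(2,2)=0.0000
(1,0): S=106.2400. Δ = (V_up−V_dn)/(S_up−S_dn) = (23.9912−74.9864)/(118.9888−67.9936) = -1.0000. V = [p*·23.9912 + (1−p*)·74.9864]/1.09 = 24.9343. B = V − Δ·S = 131.1743.
(1,1): S=185.9200. Δ = (V_up−V_dn)/(S_up−S_dn) = (0.0000−23.9912)/(208.2304−118.9888) = -0.2688. V = [p*·0.0000 + (1−p*)·23.9912]/1.09 = 1.3756. B = V − Δ·S = 51.3573.
(0,0): S=166.0000. Δ = (V_up−V_dn)/(S_up−S_dn) = (1.3756−24.9343)/(185.9200−106.2400) = -0.2957. V = [p*·1.3756 + (1−p*)·24.9343]/1.09 = 2.6129. B = V − Δ·S = 51.6935.
Check: Δ(0,0)·S0 + B(0,0) = 2.6129 = V0.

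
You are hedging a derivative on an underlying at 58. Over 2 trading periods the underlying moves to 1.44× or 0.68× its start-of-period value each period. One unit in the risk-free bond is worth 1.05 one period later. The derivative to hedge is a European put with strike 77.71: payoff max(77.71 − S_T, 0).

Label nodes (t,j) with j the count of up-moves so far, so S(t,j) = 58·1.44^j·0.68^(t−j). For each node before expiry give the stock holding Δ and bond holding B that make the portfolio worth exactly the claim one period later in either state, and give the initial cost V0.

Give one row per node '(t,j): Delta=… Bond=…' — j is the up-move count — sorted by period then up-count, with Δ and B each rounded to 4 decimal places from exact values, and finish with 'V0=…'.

(0,0): Delta=-0.5523 Bond=53.6704
(1,0): Delta=-1.0000 Bond=74.0095
(1,1): Delta=-0.3295 Bond=37.7439
V0=21.6345

Risk-neutral probability p* = (R−d)/(u−d) = (1.05−0.68)/(1.44−0.68) = 0.4868.
At expiry t=2: V(2,0)=50.8908, V(2,1)=20.9164, V(2,2)=0.0000
(1,0): S=39.4400. Δ = (V_up−V_dn)/(S_up−S_dn) = (20.9164−50.8908)/(56.7936−26.8192) = -1.0000. V = [p*·20.9164 + (1−p*)·50.8908]/1.05 = 34.5695. B = V − Δ·S = 74.0095.
(1,1): S=83.5200. Δ = (V_up−V_dn)/(S_up−S_dn) = (0.0000−20.9164)/(120.2688−56.7936) = -0.3295. V = [p*·0.0000 + (1−p*)·20.9164]/1.05 = 10.2223. B = V − Δ·S = 37.7439.
(0,0): S=58.0000. Δ = (V_up−V_dn)/(S_up−S_dn) = (10.2223−34.5695)/(83.5200−39.4400) = -0.5523. V = [p*·10.2223 + (1−p*)·34.5695]/1.05 = 21.6345. B = V − Δ·S = 53.6704.
Root portfolio cost Δ·58+B reproduces V0=21.6345.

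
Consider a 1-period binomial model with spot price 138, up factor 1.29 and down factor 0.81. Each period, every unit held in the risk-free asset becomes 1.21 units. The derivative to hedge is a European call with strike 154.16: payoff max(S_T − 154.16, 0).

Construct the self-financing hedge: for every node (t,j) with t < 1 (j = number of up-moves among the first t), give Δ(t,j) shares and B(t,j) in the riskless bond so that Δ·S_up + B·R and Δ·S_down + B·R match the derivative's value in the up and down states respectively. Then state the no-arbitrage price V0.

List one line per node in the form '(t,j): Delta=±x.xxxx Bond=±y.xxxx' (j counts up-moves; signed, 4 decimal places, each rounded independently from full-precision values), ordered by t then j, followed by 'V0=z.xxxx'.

(0,0): Delta=0.3602 Bond=-33.2758
V0=16.4325

Risk-neutral probability p* = (R−d)/(u−d) = (1.21−0.81)/(1.29−0.81) = 0.8333.
At expiry t=1: V(1,0)=0.0000, V(1,1)=23.8600
Node (0,0) S=138.0000: V=(p*·23.8600+(1−p*)·0.0000)/1.21=16.4325; Δ=(23.8600−0.0000)/(178.0200−111.7800)=0.3602; B=V−Δ·S=-33.2758
Root portfolio cost Δ·138+B reproduces V0=16.4325.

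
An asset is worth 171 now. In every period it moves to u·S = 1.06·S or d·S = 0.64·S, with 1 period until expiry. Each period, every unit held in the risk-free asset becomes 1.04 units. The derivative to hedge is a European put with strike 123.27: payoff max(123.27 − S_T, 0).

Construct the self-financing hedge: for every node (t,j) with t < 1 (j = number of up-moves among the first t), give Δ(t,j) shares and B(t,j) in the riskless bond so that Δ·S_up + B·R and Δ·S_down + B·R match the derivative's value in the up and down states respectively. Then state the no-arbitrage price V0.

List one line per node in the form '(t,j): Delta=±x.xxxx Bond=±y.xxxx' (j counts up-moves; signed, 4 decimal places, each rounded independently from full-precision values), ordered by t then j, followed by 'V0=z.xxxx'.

The replicating-portfolio and risk-neutral prices coincide; use p* = (1.04−0.64)/(1.06−0.64) = 0.9524 for the latter.
Terminal values V(1,·): V(1,0)=13.8300, V(1,1)=0.0000
  t=0,j=0: stock 171.0000 → up 181.2600 (V=0.0000), down 109.4400 (V=13.8300). Price 0.6332; hedge Δ=-0.1926, bond B=33.5618.
Check: Δ(0,0)·S0 + B(0,0) = 0.6332 = V0.

(0,0): Delta=-0.1926 Bond=33.5618
V0=0.6332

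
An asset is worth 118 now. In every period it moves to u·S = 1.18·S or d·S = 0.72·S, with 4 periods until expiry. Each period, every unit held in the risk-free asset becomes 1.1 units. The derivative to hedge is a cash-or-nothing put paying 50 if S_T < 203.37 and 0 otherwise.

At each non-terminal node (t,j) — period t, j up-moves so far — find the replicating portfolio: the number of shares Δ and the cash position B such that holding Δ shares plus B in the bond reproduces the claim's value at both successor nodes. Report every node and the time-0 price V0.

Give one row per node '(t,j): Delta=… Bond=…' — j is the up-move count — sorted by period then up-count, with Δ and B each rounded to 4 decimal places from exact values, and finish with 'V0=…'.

(0,0): Delta=-0.3901 Bond=64.2843
(1,0): Delta=0.0000 Bond=37.5657
(1,1): Delta=-0.4403 Bond=77.6910
(2,0): Delta=0.0000 Bond=41.3223
(2,1): Delta=0.0000 Bond=41.3223
(2,2): Delta=-0.4968 Bond=94.7523
(3,0): Delta=0.0000 Bond=45.4545
(3,1): Delta=0.0000 Bond=45.4545
(3,2): Delta=0.0000 Bond=45.4545
(3,3): Delta=-0.5606 Bond=116.6008
V0=18.2468

Since d<R<u, set p* = (R−d)/(u−d) = 0.8261; price each node as the discounted p*-expectation of its children.
Terminal payoffs: V(4,0)=50.0000, V(4,1)=50.0000, V(4,2)=50.0000, V(4,3)=50.0000, V(4,4)=0.0000
(3,0): S=44.0433. Δ = (V_up−V_dn)/(S_up−S_dn) = (50.0000−50.0000)/(51.9711−31.7112) = 0.0000. V = [p*·50.0000 + (1−p*)·50.0000]/1.1 = 45.4545. B = V − Δ·S = 45.4545.
(3,1): S=72.1820. Δ = (V_up−V_dn)/(S_up−S_dn) = (50.0000−50.0000)/(85.1748−51.9711) = 0.0000. V = [p*·50.0000 + (1−p*)·50.0000]/1.1 = 45.4545. B = V − Δ·S = 45.4545.
(3,2): S=118.2983. Δ = (V_up−V_dn)/(S_up−S_dn) = (50.0000−50.0000)/(139.5920−85.1748) = 0.0000. V = [p*·50.0000 + (1−p*)·50.0000]/1.1 = 45.4545. B = V − Δ·S = 45.4545.
(3,3): S=193.8778. Δ = (V_up−V_dn)/(S_up−S_dn) = (0.0000−50.0000)/(228.7758−139.5920) = -0.5606. V = [p*·0.0000 + (1−p*)·50.0000]/1.1 = 7.9051. B = V − Δ·S = 116.6008.
(2,0): S=61.1712. Δ = (V_up−V_dn)/(S_up−S_dn) = (45.4545−45.4545)/(72.1820−44.0433) = 0.0000. V = [p*·45.4545 + (1−p*)·45.4545]/1.1 = 41.3223. B = V − Δ·S = 41.3223.
(2,1): S=100.2528. Δ = (V_up−V_dn)/(S_up−S_dn) = (45.4545−45.4545)/(118.2983−72.1820) = 0.0000. V = [p*·45.4545 + (1−p*)·45.4545]/1.1 = 41.3223. B = V − Δ·S = 41.3223.
(2,2): S=164.3032. Δ = (V_up−V_dn)/(S_up−S_dn) = (7.9051−45.4545)/(193.8778−118.2983) = -0.4968. V = [p*·7.9051 + (1−p*)·45.4545]/1.1 = 13.1232. B = V − Δ·S = 94.7523.
(1,0): S=84.9600. Δ = (V_up−V_dn)/(S_up−S_dn) = (41.3223−41.3223)/(100.2528−61.1712) = 0.0000. V = [p*·41.3223 + (1−p*)·41.3223]/1.1 = 37.5657. B = V − Δ·S = 37.5657.
(1,1): S=139.2400. Δ = (V_up−V_dn)/(S_up−S_dn) = (13.1232−41.3223)/(164.3032−100.2528) = -0.4403. V = [p*·13.1232 + (1−p*)·41.3223]/1.1 = 16.3885. B = V − Δ·S = 77.6910.
(0,0): S=118.0000. Δ = (V_up−V_dn)/(S_up−S_dn) = (16.3885−37.5657)/(139.2400−84.9600) = -0.3901. V = [p*·16.3885 + (1−p*)·37.5657]/1.1 = 18.2468. B = V − Δ·S = 64.2843.
The time-0 hedge costs 18.2468, which is the no-arbitrage price.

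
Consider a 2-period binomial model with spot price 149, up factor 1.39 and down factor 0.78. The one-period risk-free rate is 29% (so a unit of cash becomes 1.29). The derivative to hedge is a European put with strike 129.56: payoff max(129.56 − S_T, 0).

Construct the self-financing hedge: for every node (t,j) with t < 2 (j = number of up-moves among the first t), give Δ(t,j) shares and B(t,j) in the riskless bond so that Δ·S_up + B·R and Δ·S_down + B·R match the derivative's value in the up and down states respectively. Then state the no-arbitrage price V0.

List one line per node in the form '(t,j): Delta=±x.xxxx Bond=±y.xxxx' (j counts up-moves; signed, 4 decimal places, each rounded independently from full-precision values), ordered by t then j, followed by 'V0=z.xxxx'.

(0,0): Delta=-0.0544 Bond=8.7341
(1,0): Delta=-0.5488 Bond=68.7288
(1,1): Delta=0.0000 Bond=0.0000
V0=0.6284

Risk-neutral probability p* = (R−d)/(u−d) = (1.29−0.78)/(1.39−0.78) = 0.8361.
At expiry t=2: V(2,0)=38.9084, V(2,1)=0.0000, V(2,2)=0.0000
  t=1,j=0: stock 116.2200 → up 161.5458 (V=0.0000), down 90.6516 (V=38.9084). Price 4.9445; hedge Δ=-0.5488, bond B=68.7288.
  t=1,j=1: stock 207.1100 → up 287.8829 (V=0.0000), down 161.5458 (V=0.0000). Price 0.0000; hedge Δ=0.0000, bond B=0.0000.
  t=0,j=0: stock 149.0000 → up 207.1100 (V=0.0000), down 116.2200 (V=4.9445). Price 0.6284; hedge Δ=-0.0544, bond B=8.7341.
Root portfolio cost Δ·149+B reproduces V0=0.6284.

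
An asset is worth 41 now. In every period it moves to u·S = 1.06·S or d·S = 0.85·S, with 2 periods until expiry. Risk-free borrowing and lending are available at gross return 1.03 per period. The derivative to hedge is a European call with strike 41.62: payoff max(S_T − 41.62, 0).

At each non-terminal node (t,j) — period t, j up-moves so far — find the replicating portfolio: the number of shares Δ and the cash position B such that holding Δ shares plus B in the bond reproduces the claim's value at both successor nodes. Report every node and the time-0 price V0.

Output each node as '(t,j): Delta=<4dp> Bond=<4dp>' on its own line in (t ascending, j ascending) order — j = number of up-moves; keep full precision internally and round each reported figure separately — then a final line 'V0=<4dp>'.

Since d<R<u, set p* = (R−d)/(u−d) = 0.8571; price each node as the discounted p*-expectation of its children.
Terminal payoffs: V(2,0)=0.0000, V(2,1)=0.0000, V(2,2)=4.4476
(1,0): S=34.8500. Δ = (V_up−V_dn)/(S_up−S_dn) = (0.0000−0.0000)/(36.9410−29.6225) = 0.0000. V = [p*·0.0000 + (1−p*)·0.0000]/1.03 = 0.0000. B = V − Δ·S = 0.0000.
(1,1): S=43.4600. Δ = (V_up−V_dn)/(S_up−S_dn) = (4.4476−0.0000)/(46.0676−36.9410) = 0.4873. V = [p*·4.4476 + (1−p*)·0.0000]/1.03 = 3.7012. B = V − Δ·S = -17.4779.
(0,0): S=41.0000. Δ = (V_up−V_dn)/(S_up−S_dn) = (3.7012−0.0000)/(43.4600−34.8500) = 0.4299. V = [p*·3.7012 + (1−p*)·0.0000]/1.03 = 3.0800. B = V − Δ·S = -14.5447.
Check: Δ(0,0)·S0 + B(0,0) = 3.0800 = V0.

(0,0): Delta=0.4299 Bond=-14.5447
(1,0): Delta=0.0000 Bond=0.0000
(1,1): Delta=0.4873 Bond=-17.4779
V0=3.0800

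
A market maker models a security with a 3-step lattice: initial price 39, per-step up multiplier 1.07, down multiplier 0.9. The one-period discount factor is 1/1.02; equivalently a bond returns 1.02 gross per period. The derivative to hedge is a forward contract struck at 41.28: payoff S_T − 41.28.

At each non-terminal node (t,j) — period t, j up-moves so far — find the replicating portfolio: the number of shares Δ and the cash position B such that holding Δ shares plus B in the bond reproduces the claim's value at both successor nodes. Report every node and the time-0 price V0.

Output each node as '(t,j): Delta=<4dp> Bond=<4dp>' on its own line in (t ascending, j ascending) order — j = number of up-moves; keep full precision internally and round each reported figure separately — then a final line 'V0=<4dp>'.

(0,0): Delta=1.0000 Bond=-38.8991
(1,0): Delta=1.0000 Bond=-39.6770
(1,1): Delta=1.0000 Bond=-39.6770
(2,0): Delta=1.0000 Bond=-40.4706
(2,1): Delta=1.0000 Bond=-40.4706
(2,2): Delta=1.0000 Bond=-40.4706
V0=0.1009

Under the risk-neutral measure, an up-move has probability p* = (R−d)/(u−d) = 0.7059 and values discount at R = 1.02.
Terminal payoffs: V(3,0)=-12.8490, V(3,1)=-7.4787, V(3,2)=-1.0940, V(3,3)=6.4967
Node (2,0) S=31.5900: V=(p*·-7.4787+(1−p*)·-12.8490)/1.02=-8.8806; Δ=(-7.4787−-12.8490)/(33.8013−28.4310)=1.0000; B=V−Δ·S=-40.4706
Node (2,1) S=37.5570: V=(p*·-1.0940+(1−p*)·-7.4787)/1.02=-2.9136; Δ=(-1.0940−-7.4787)/(40.1860−33.8013)=1.0000; B=V−Δ·S=-40.4706
Node (2,2) S=44.6511: V=(p*·6.4967+(1−p*)·-1.0940)/1.02=4.1805; Δ=(6.4967−-1.0940)/(47.7767−40.1860)=1.0000; B=V−Δ·S=-40.4706
Node (1,0) S=35.1000: V=(p*·-2.9136+(1−p*)·-8.8806)/1.02=-4.5770; Δ=(-2.9136−-8.8806)/(37.5570−31.5900)=1.0000; B=V−Δ·S=-39.6770
Node (1,1) S=41.7300: V=(p*·4.1805+(1−p*)·-2.9136)/1.02=2.0530; Δ=(4.1805−-2.9136)/(44.6511−37.5570)=1.0000; B=V−Δ·S=-39.6770
Node (0,0) S=39.0000: V=(p*·2.0530+(1−p*)·-4.5770)/1.02=0.1009; Δ=(2.0530−-4.5770)/(41.7300−35.1000)=1.0000; B=V−Δ·S=-38.8991
Root portfolio cost Δ·39+B reproduces V0=0.1009.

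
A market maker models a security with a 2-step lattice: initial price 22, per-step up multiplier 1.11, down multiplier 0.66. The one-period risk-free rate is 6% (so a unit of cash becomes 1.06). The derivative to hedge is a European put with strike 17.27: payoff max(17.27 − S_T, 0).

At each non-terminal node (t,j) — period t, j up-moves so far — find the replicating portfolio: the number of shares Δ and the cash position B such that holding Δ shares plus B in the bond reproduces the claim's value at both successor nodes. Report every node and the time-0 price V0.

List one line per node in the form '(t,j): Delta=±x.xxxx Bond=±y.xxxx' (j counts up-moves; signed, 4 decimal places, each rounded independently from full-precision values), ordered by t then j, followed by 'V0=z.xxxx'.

Risk-neutral probability p* = (R−d)/(u−d) = (1.06−0.66)/(1.11−0.66) = 0.8889.
Payoff layer (t=2): V(2,0)=7.6868, V(2,1)=1.1528, V(2,2)=0.0000
(1,0): S=14.5200. Δ = (V_up−V_dn)/(S_up−S_dn) = (1.1528−7.6868)/(16.1172−9.5832) = -1.0000. V = [p*·1.1528 + (1−p*)·7.6868]/1.06 = 1.7725. B = V − Δ·S = 16.2925.
(1,1): S=24.4200. Δ = (V_up−V_dn)/(S_up−S_dn) = (0.0000−1.1528)/(27.1062−16.1172) = -0.1049. V = [p*·0.0000 + (1−p*)·1.1528]/1.06 = 0.1208. B = V − Δ·S = 2.6826.
(0,0): S=22.0000. Δ = (V_up−V_dn)/(S_up−S_dn) = (0.1208−1.7725)/(24.4200−14.5200) = -0.1668. V = [p*·0.1208 + (1−p*)·1.7725]/1.06 = 0.2871. B = V − Δ·S = 3.9574.
Root portfolio cost Δ·22+B reproduces V0=0.2871.

(0,0): Delta=-0.1668 Bond=3.9574
(1,0): Delta=-1.0000 Bond=16.2925
(1,1): Delta=-0.1049 Bond=2.6826
V0=0.2871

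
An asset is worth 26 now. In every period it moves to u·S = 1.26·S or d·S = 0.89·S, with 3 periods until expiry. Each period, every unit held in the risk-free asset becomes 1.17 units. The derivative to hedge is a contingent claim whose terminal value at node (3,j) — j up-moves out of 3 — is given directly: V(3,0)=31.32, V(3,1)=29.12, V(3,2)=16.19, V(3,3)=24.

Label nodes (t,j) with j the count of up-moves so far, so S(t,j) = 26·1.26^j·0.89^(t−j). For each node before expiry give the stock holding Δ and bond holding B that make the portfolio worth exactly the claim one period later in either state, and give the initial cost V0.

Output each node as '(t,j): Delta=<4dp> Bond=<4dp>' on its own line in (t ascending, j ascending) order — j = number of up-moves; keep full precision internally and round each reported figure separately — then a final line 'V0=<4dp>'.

No-arbitrage ⇒ martingale measure with p* = (R−d)/(u−d) = 0.7568.
Terminal payoffs: V(3,0)=31.3200, V(3,1)=29.1200, V(3,2)=16.1900, V(3,3)=24.0000
Node (2,0) S=20.5946: V=(p*·29.1200+(1−p*)·31.3200)/1.17=25.3463; Δ=(29.1200−31.3200)/(25.9492−18.3292)=-0.2887; B=V−Δ·S=31.2922
Node (2,1) S=29.1564: V=(p*·16.1900+(1−p*)·29.1200)/1.17=16.5258; Δ=(16.1900−29.1200)/(36.7371−25.9492)=-1.1986; B=V−Δ·S=51.4717
Node (2,2) S=41.2776: V=(p*·24.0000+(1−p*)·16.1900)/1.17=18.8891; Δ=(24.0000−16.1900)/(52.0098−36.7371)=0.5114; B=V−Δ·S=-2.2190
Node (1,0) S=23.1400: V=(p*·16.5258+(1−p*)·25.3463)/1.17=15.9584; Δ=(16.5258−25.3463)/(29.1564−20.5946)=-1.0302; B=V−Δ·S=39.7976
Node (1,1) S=32.7600: V=(p*·18.8891+(1−p*)·16.5258)/1.17=15.6532; Δ=(18.8891−16.5258)/(41.2776−29.1564)=0.1950; B=V−Δ·S=9.2657
Node (0,0) S=26.0000: V=(p*·15.6532+(1−p*)·15.9584)/1.17=13.4422; Δ=(15.6532−15.9584)/(32.7600−23.1400)=-0.0317; B=V−Δ·S=14.2670
Each (Δ,B) replicates both successor values, so the strategy is self-financing and V0 is arbitrage-free.

(0,0): Delta=-0.0317 Bond=14.2670
(1,0): Delta=-1.0302 Bond=39.7976
(1,1): Delta=0.1950 Bond=9.2657
(2,0): Delta=-0.2887 Bond=31.2922
(2,1): Delta=-1.1986 Bond=51.4717
(2,2): Delta=0.5114 Bond=-2.2190
V0=13.4422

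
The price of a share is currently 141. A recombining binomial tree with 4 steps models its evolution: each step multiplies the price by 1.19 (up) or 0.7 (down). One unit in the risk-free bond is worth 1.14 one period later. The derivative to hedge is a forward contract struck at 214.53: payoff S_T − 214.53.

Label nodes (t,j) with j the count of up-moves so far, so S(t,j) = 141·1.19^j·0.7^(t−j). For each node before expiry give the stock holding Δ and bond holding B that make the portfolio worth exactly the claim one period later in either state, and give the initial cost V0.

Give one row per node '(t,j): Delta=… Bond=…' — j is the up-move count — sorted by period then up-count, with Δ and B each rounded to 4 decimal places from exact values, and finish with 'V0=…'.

Under the risk-neutral measure, an up-move has probability p* = (R−d)/(u−d) = 0.8980 and values discount at R = 1.14.
Terminal values V(4,·): V(4,0)=-180.6759, V(4,1)=-156.9780, V(4,2)=-116.6917, V(4,3)=-48.2048, V(4,4)=68.2228
(3,0): S=48.3630. Δ = (V_up−V_dn)/(S_up−S_dn) = (-156.9780−-180.6759)/(57.5520−33.8541) = 1.0000. V = [p*·-156.9780 + (1−p*)·-180.6759]/1.14 = -139.8212. B = V − Δ·S = -188.1842.
(3,1): S=82.2171. Δ = (V_up−V_dn)/(S_up−S_dn) = (-116.6917−-156.9780)/(97.8383−57.5520) = 1.0000. V = [p*·-116.6917 + (1−p*)·-156.9780]/1.14 = -105.9671. B = V − Δ·S = -188.1842.
(3,2): S=139.7691. Δ = (V_up−V_dn)/(S_up−S_dn) = (-48.2048−-116.6917)/(166.3252−97.8383) = 1.0000. V = [p*·-48.2048 + (1−p*)·-116.6917]/1.14 = -48.4151. B = V − Δ·S = -188.1842.
(3,3): S=237.6074. Δ = (V_up−V_dn)/(S_up−S_dn) = (68.2228−-48.2048)/(282.7528−166.3252) = 1.0000. V = [p*·68.2228 + (1−p*)·-48.2048]/1.14 = 49.4232. B = V − Δ·S = -188.1842.
(2,0): S=69.0900. Δ = (V_up−V_dn)/(S_up−S_dn) = (-105.9671−-139.8212)/(82.2171−48.3630) = 1.0000. V = [p*·-105.9671 + (1−p*)·-139.8212]/1.14 = -95.9839. B = V − Δ·S = -165.0739.
(2,1): S=117.4530. Δ = (V_up−V_dn)/(S_up−S_dn) = (-48.4151−-105.9671)/(139.7691−82.2171) = 1.0000. V = [p*·-48.4151 + (1−p*)·-105.9671]/1.14 = -47.6209. B = V − Δ·S = -165.0739.
(2,2): S=199.6701. Δ = (V_up−V_dn)/(S_up−S_dn) = (49.4232−-48.4151)/(237.6074−139.7691) = 1.0000. V = [p*·49.4232 + (1−p*)·-48.4151]/1.14 = 34.5962. B = V − Δ·S = -165.0739.
(1,0): S=98.7000. Δ = (V_up−V_dn)/(S_up−S_dn) = (-47.6209−-95.9839)/(117.4530−69.0900) = 1.0000. V = [p*·-47.6209 + (1−p*)·-95.9839]/1.14 = -46.1016. B = V − Δ·S = -144.8016.
(1,1): S=167.7900. Δ = (V_up−V_dn)/(S_up−S_dn) = (34.5962−-47.6209)/(199.6701−117.4530) = 1.0000. V = [p*·34.5962 + (1−p*)·-47.6209]/1.14 = 22.9884. B = V − Δ·S = -144.8016.
(0,0): S=141.0000. Δ = (V_up−V_dn)/(S_up−S_dn) = (22.9884−-46.1016)/(167.7900−98.7000) = 1.0000. V = [p*·22.9884 + (1−p*)·-46.1016]/1.14 = 13.9810. B = V − Δ·S = -127.0190.
Each (Δ,B) replicates both successor values, so the strategy is self-financing and V0 is arbitrage-free.

(0,0): Delta=1.0000 Bond=-127.0190
(1,0): Delta=1.0000 Bond=-144.8016
(1,1): Delta=1.0000 Bond=-144.8016
(2,0): Delta=1.0000 Bond=-165.0739
(2,1): Delta=1.0000 Bond=-165.0739
(2,2): Delta=1.0000 Bond=-165.0739
(3,0): Delta=1.0000 Bond=-188.1842
(3,1): Delta=1.0000 Bond=-188.1842
(3,2): Delta=1.0000 Bond=-188.1842
(3,3): Delta=1.0000 Bond=-188.1842
V0=13.9810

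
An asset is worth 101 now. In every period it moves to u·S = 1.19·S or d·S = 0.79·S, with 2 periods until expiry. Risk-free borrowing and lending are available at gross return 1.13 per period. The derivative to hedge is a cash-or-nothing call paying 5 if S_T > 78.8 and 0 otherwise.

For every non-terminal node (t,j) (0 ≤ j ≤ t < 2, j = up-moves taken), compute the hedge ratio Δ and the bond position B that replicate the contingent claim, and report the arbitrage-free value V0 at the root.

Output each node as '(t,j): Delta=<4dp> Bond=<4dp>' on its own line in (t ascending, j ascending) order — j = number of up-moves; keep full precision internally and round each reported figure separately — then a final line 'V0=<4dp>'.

(0,0): Delta=0.0164 Bond=2.1683
(1,0): Delta=0.1567 Bond=-8.7389
(1,1): Delta=0.0000 Bond=4.4248
V0=3.8276

Under the risk-neutral measure, an up-move has probability p* = (R−d)/(u−d) = 0.8500 and values discount at R = 1.13.
Terminal payoffs: V(2,0)=0.0000, V(2,1)=5.0000, V(2,2)=5.0000
Node (1,0) S=79.7900: V=(p*·5.0000+(1−p*)·0.0000)/1.13=3.7611; Δ=(5.0000−0.0000)/(94.9501−63.0341)=0.1567; B=V−Δ·S=-8.7389
Node (1,1) S=120.1900: V=(p*·5.0000+(1−p*)·5.0000)/1.13=4.4248; Δ=(5.0000−5.0000)/(143.0261−94.9501)=0.0000; B=V−Δ·S=4.4248
Node (0,0) S=101.0000: V=(p*·4.4248+(1−p*)·3.7611)/1.13=3.8276; Δ=(4.4248−3.7611)/(120.1900−79.7900)=0.0164; B=V−Δ·S=2.1683
The time-0 hedge costs 3.8276, which is the no-arbitrage price.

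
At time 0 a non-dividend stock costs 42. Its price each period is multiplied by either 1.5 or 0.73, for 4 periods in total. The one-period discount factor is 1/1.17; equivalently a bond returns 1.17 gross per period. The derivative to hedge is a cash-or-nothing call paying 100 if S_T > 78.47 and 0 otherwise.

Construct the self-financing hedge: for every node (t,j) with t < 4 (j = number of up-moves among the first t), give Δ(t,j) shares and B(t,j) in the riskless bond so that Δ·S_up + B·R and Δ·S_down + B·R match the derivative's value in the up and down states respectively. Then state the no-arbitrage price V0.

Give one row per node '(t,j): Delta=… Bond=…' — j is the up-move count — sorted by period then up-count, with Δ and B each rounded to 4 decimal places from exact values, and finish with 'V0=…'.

Under the risk-neutral measure, an up-move has probability p* = (R−d)/(u−d) = 0.5714 and values discount at R = 1.17.
At expiry t=4: V(4,0)=0.0000, V(4,1)=0.0000, V(4,2)=0.0000, V(4,3)=100.0000, V(4,4)=100.0000
Node (3,0) S=16.3387: V=(p*·0.0000+(1−p*)·0.0000)/1.17=0.0000; Δ=(0.0000−0.0000)/(24.5081−11.9273)=0.0000; B=V−Δ·S=0.0000
Node (3,1) S=33.5727: V=(p*·0.0000+(1−p*)·0.0000)/1.17=0.0000; Δ=(0.0000−0.0000)/(50.3590−24.5081)=0.0000; B=V−Δ·S=0.0000
Node (3,2) S=68.9850: V=(p*·100.0000+(1−p*)·0.0000)/1.17=48.8400; Δ=(100.0000−0.0000)/(103.4775−50.3590)=1.8826; B=V−Δ·S=-81.0301
Node (3,3) S=141.7500: V=(p*·100.0000+(1−p*)·100.0000)/1.17=85.4701; Δ=(100.0000−100.0000)/(212.6250−103.4775)=0.0000; B=V−Δ·S=85.4701
Node (2,0) S=22.3818: V=(p*·0.0000+(1−p*)·0.0000)/1.17=0.0000; Δ=(0.0000−0.0000)/(33.5727−16.3387)=0.0000; B=V−Δ·S=0.0000
Node (2,1) S=45.9900: V=(p*·48.8400+(1−p*)·0.0000)/1.17=23.8535; Δ=(48.8400−0.0000)/(68.9850−33.5727)=1.3792; B=V−Δ·S=-39.5751
Node (2,2) S=94.5000: V=(p*·85.4701+(1−p*)·48.8400)/1.17=59.6338; Δ=(85.4701−48.8400)/(141.7500−68.9850)=0.5034; B=V−Δ·S=12.0623
Node (1,0) S=30.6600: V=(p*·23.8535+(1−p*)·0.0000)/1.17=11.6501; Δ=(23.8535−0.0000)/(45.9900−22.3818)=1.0104; B=V−Δ·S=-19.3285
Node (1,1) S=63.0000: V=(p*·59.6338+(1−p*)·23.8535)/1.17=37.8627; Δ=(59.6338−23.8535)/(94.5000−45.9900)=0.7376; B=V−Δ·S=-8.6052
Node (0,0) S=42.0000: V=(p*·37.8627+(1−p*)·11.6501)/1.17=22.7596; Δ=(37.8627−11.6501)/(63.0000−30.6600)=0.8105; B=V−Δ·S=-11.2828
Each (Δ,B) replicates both successor values, so the strategy is self-financing and V0 is arbitrage-free.

(0,0): Delta=0.8105 Bond=-11.2828
(1,0): Delta=1.0104 Bond=-19.3285
(1,1): Delta=0.7376 Bond=-8.6052
(2,0): Delta=0.0000 Bond=0.0000
(2,1): Delta=1.3792 Bond=-39.5751
(2,2): Delta=0.5034 Bond=12.0623
(3,0): Delta=0.0000 Bond=0.0000
(3,1): Delta=0.0000 Bond=0.0000
(3,2): Delta=1.8826 Bond=-81.0301
(3,3): Delta=0.0000 Bond=85.4701
V0=22.7596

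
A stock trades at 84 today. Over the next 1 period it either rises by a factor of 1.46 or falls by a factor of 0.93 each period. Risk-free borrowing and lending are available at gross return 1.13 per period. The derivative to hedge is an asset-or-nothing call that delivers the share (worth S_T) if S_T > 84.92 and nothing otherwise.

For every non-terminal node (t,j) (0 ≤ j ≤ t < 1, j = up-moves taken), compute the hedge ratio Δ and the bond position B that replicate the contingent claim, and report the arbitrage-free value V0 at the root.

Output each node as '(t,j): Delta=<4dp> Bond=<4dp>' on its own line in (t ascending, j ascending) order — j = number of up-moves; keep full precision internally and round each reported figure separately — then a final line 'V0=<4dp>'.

(0,0): Delta=2.7547 Bond=-190.4411
V0=40.9551

Risk-neutral probability p* = (R−d)/(u−d) = (1.13−0.93)/(1.46−0.93) = 0.3774.
Payoff layer (t=1): V(1,0)=0.0000, V(1,1)=122.6400
  t=0,j=0: stock 84.0000 → up 122.6400 (V=122.6400), down 78.1200 (V=0.0000). Price 40.9551; hedge Δ=2.7547, bond B=-190.4411.
Root portfolio cost Δ·84+B reproduces V0=40.9551.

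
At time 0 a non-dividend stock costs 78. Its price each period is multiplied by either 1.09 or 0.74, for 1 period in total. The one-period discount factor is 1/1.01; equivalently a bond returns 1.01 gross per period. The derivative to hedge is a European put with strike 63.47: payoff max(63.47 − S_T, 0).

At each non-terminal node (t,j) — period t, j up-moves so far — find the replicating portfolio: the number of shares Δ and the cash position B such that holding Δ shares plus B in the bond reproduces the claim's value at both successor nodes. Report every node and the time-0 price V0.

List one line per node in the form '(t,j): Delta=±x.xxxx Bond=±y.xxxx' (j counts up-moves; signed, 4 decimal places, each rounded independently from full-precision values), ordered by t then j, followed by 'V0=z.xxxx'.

No-arbitrage ⇒ martingale measure with p* = (R−d)/(u−d) = 0.7714.
Payoff layer (t=1): V(1,0)=5.7500, V(1,1)=0.0000
  t=0,j=0: stock 78.0000 → up 85.0200 (V=0.0000), down 57.7200 (V=5.7500). Price 1.3013; hedge Δ=-0.2106, bond B=17.7298.
Each (Δ,B) replicates both successor values, so the strategy is self-financing and V0 is arbitrage-free.

(0,0): Delta=-0.2106 Bond=17.7298
V0=1.3013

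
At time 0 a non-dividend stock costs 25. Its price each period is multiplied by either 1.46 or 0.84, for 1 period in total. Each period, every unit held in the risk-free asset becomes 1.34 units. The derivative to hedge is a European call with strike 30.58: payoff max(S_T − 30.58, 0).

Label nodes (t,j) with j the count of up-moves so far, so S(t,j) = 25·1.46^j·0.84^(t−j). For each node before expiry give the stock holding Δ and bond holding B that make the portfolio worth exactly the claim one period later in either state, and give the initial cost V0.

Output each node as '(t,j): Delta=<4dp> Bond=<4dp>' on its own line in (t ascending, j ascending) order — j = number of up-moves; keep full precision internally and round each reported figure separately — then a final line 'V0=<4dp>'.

(0,0): Delta=0.3819 Bond=-5.9856
V0=3.5628

Risk-neutral probability p* = (R−d)/(u−d) = (1.34−0.84)/(1.46−0.84) = 0.8065.
Terminal values V(1,·): V(1,0)=0.0000, V(1,1)=5.9200
  t=0,j=0: stock 25.0000 → up 36.5000 (V=5.9200), down 21.0000 (V=0.0000). Price 3.5628; hedge Δ=0.3819, bond B=-5.9856.
Check: Δ(0,0)·S0 + B(0,0) = 3.5628 = V0.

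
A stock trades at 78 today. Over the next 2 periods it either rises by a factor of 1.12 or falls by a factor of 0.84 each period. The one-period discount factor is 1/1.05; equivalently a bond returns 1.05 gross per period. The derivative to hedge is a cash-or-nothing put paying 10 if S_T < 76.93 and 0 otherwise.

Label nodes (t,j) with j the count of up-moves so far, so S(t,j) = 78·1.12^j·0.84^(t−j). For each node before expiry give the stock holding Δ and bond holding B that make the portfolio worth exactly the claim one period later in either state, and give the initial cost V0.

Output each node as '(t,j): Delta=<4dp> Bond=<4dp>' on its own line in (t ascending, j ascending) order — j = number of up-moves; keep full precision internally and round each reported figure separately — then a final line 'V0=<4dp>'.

(0,0): Delta=-0.3271 Bond=29.4785
(1,0): Delta=0.0000 Bond=9.5238
(1,1): Delta=-0.4088 Bond=38.0952
V0=3.9683

Since d<R<u, set p* = (R−d)/(u−d) = 0.7500; price each node as the discounted p*-expectation of its children.
Terminal values V(2,·): V(2,0)=10.0000, V(2,1)=10.0000, V(2,2)=0.0000
(1,0): S=65.5200. Δ = (V_up−V_dn)/(S_up−S_dn) = (10.0000−10.0000)/(73.3824−55.0368) = 0.0000. V = [p*·10.0000 + (1−p*)·10.0000]/1.05 = 9.5238. B = V − Δ·S = 9.5238.
(1,1): S=87.3600. Δ = (V_up−V_dn)/(S_up−S_dn) = (0.0000−10.0000)/(97.8432−73.3824) = -0.4088. V = [p*·0.0000 + (1−p*)·10.0000]/1.05 = 2.3810. B = V − Δ·S = 38.0952.
(0,0): S=78.0000. Δ = (V_up−V_dn)/(S_up−S_dn) = (2.3810−9.5238)/(87.3600−65.5200) = -0.3271. V = [p*·2.3810 + (1−p*)·9.5238]/1.05 = 3.9683. B = V − Δ·S = 29.4785.
Self-financing check: at every node Δ·S+B equals the discounted successor values.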